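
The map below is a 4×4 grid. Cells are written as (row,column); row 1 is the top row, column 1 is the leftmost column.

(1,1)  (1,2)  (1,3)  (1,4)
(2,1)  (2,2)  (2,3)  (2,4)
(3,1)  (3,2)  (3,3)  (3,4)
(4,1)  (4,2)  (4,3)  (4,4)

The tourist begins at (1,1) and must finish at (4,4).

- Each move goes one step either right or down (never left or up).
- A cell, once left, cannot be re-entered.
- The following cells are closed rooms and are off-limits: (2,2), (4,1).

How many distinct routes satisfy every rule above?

A right/down-only route from (1,1) to (4,4) makes exactly 3 down-moves and 3 right-moves in some order.
With no other constraints that would be C(6,3) = 20 routes.
Subtract routes through each blocked cell (inclusion–exclusion for overlaps): − through (2,2): 12 − through (4,1): 1 → 7.
That gives 7 routes.

7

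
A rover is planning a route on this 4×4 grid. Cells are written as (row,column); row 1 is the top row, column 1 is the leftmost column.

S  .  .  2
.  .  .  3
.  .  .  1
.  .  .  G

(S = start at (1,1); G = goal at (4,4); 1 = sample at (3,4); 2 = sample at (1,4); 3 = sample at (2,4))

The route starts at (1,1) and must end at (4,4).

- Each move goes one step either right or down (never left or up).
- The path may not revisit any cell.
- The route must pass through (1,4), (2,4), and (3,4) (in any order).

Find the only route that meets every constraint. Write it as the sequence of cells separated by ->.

Moves only go right or down, so the column and row indices never decrease.
Route from (1,1): 3× right (reaching (1,4)), 3× down (reaching (4,4)) — 6 moves in all.
Check: all required cells visited.

(1,1) -> (1,2) -> (1,3) -> (1,4) -> (2,4) -> (3,4) -> (4,4)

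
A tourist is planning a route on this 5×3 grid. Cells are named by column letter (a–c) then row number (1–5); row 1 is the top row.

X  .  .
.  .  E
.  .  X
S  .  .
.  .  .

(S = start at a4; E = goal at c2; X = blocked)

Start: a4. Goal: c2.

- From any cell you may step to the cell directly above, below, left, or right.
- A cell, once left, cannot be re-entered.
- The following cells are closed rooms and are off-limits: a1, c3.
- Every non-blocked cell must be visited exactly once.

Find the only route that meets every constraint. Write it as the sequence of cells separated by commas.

a4, a5, b5, c5, c4, b4, b3, a3, a2, b2, b1, c1, c2

Need to visit all 13 open cells exactly once, starting at a4 and ending at c2.
Cell c1 has only two open neighbours (c2 and b1), so the path must pass straight through it: one of those is the cell it's entered from and the other is where it exits.
Route from a4: down 1 to a5, right 2 to c5, up 1 to c4, left 1 to b4, up 1 to b3, left 1 to a3, up 1 to a2, right 1 to b2, up 1 to b1, right 1 to c1, down 1 to c2 — 12 moves in all.
Check: all 13 open cells covered.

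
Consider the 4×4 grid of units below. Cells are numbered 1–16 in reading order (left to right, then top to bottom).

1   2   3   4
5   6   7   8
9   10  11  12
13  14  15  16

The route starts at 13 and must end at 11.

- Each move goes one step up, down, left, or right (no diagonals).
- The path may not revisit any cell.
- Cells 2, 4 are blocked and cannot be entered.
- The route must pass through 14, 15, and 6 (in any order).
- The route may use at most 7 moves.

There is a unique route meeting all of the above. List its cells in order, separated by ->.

The budget equals the shortest possible length, so every move has to be on a shortest route through the required cells.
Route from 13: up 2 to 5, right 1 to 6, down 2 to 14, right 1 to 15, up 1 to 11 — 7 moves in all.
Check: all required cells visited; 7 ≤ 7 moves.

13 -> 9 -> 5 -> 6 -> 10 -> 14 -> 15 -> 11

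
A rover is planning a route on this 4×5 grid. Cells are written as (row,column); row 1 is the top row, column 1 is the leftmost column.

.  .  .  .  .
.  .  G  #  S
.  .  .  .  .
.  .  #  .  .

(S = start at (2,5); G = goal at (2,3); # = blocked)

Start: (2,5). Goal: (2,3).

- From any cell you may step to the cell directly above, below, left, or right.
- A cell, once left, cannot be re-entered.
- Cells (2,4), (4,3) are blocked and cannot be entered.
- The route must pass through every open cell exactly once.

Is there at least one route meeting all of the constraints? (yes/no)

Colour the cells like a checkerboard: each orthogonal step flips colour, so a Hamiltonian route alternates colours. Here there are 9 cells of one colour and 9 of the other, with start on the same colour as the goal — the counts and endpoints can't be arranged into an alternating sequence of length 18, so no Hamiltonian route exists.

no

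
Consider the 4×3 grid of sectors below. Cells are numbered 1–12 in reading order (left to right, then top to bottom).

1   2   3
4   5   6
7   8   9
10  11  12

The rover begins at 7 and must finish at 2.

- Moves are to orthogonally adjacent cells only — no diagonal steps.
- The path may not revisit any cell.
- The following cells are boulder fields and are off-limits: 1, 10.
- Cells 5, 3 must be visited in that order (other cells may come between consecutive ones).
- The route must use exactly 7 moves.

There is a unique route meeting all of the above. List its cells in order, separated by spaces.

7 4 5 8 9 6 3 2

The waypoints must appear in the order 5, 3, with no cell reused.
Route from 7: up 1 to 4, right 1 to 5, down 1 to 8, right 1 to 9, up 2 to 3, left 1 to 2 — 7 moves in all.
Check: order respected (5 at step 2, 3 at step 6); 7 moves as required.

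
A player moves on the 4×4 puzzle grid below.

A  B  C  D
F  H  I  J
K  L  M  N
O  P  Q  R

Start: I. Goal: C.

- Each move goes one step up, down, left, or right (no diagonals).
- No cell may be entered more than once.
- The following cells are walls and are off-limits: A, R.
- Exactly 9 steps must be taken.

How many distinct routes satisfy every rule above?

8

Need simple routes of exactly 9 moves from I to C (Manhattan distance 1, so 4 moves are spent on a detour and 4 undoing it).
Enumerating: I M Q P L K F H B C | I M Q P O K F H B C | I M Q P O K L H B C | I M L P O K F H B C | I H L P Q M N J D C | I H F K L M N J D C | I J N M Q P L H B C | I J N M L K F H B C.
That gives 8 routes.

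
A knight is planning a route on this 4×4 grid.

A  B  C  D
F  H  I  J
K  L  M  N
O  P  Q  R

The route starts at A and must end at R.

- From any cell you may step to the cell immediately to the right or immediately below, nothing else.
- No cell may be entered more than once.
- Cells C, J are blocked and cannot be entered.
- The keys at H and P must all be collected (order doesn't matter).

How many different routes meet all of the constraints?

A right/down-only route from A to R makes exactly 3 down-moves and 3 right-moves in some order.
With no other constraints that would be C(6,3) = 20 routes.
A monotone route can only reach the required cells in the order H, P, so split there and multiply the segment counts (each segment already excludes blocked cells): A→H: 2; H→P: 1; P→R: 1; product = 2.
That gives 2 routes.

2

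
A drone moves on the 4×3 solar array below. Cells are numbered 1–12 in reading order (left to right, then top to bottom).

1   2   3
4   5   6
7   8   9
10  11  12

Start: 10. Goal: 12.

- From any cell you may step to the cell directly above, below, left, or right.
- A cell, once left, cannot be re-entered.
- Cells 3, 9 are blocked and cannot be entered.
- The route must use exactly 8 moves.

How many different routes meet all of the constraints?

Need simple routes of exactly 8 moves from 10 to 12 (Manhattan distance 2, so 3 moves are spent on a detour and 3 undoing it).
Enumerating: 10 7 4 1 2 5 8 11 12.
That gives 1 route.

1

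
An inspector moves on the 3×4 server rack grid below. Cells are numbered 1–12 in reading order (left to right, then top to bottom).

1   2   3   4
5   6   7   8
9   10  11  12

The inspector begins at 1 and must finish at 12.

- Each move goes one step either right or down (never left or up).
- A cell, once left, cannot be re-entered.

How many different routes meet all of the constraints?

10

A right/down-only route from 1 to 12 makes exactly 2 down-moves and 3 right-moves in some order.
With no other constraints that would be C(5,2) = 10 routes.
That gives 10 routes.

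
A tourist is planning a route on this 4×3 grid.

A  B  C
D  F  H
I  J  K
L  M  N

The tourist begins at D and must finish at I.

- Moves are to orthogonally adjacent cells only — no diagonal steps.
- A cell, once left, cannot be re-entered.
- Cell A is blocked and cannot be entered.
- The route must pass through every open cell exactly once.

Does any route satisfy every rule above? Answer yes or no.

no

Colour the cells like a checkerboard: each orthogonal step flips colour, so a Hamiltonian route alternates colours. Here there are 5 cells of one colour and 6 of the other, with start on the opposite colour to the goal — the counts and endpoints can't be arranged into an alternating sequence of length 11, so no Hamiltonian route exists.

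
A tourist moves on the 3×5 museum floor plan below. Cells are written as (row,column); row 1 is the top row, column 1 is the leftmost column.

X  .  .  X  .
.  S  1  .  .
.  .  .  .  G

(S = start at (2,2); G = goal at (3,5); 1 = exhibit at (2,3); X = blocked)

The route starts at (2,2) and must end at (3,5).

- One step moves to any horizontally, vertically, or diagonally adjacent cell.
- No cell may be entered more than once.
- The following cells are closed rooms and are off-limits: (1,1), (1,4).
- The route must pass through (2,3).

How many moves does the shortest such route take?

Any route passes through (2,3) somewhere between (2,2) and (3,5). Summing Chebyshev distances along the two legs ((2,2) → (2,3) → (3,5)) gives a lower bound of 1 + 2 = 3 moves.
A route of 3 moves achieves this: (2,2) → (2,3) → (2,4) → (3,5).
Since 3 matches the lower bound, it is optimal.

3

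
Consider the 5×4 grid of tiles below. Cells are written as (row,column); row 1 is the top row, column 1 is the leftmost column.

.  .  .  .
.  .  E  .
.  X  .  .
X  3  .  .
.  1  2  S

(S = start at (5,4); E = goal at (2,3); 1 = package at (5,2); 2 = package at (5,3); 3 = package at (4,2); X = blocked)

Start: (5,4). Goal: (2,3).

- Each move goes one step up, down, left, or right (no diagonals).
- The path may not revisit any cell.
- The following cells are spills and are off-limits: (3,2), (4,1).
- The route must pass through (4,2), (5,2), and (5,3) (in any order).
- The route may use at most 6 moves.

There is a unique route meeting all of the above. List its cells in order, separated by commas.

(5,4), (5,3), (5,2), (4,2), (4,3), (3,3), (2,3)

The 6-move cap with required stops at (4,2), (5,2), (5,3) leaves no slack for detours.
Route from (5,4): 2× left (reaching (5,2)), up to (4,2), right to (4,3), 2× up (reaching (2,3)) — 6 moves in all.
Check: all required cells visited; 6 ≤ 6 moves.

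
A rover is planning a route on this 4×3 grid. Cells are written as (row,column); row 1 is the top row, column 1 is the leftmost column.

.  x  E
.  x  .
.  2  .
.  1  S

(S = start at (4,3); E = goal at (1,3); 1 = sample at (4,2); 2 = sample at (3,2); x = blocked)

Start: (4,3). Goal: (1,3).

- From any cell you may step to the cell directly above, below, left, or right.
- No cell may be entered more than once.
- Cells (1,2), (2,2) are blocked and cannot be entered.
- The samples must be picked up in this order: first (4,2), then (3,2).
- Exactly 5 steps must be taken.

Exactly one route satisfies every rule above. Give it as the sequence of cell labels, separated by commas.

The waypoints must appear in the order (4,2), (3,2), with no cell reused.
Route from (4,3): left to (4,2), up to (3,2), right to (3,3), 2× up (reaching (1,3)) — 5 moves in all.
Check: order respected (1 at step 1, 2 at step 2); 5 moves as required.

(4,3), (4,2), (3,2), (3,3), (2,3), (1,3)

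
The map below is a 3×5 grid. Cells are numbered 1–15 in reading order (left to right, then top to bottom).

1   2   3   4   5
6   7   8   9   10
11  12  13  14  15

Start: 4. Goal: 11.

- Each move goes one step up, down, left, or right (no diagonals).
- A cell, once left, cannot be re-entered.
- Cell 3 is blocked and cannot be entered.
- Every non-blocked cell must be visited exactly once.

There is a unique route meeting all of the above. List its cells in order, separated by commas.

4, 5, 10, 15, 14, 9, 8, 13, 12, 7, 2, 1, 6, 11

Need to visit all 14 open cells exactly once, starting at 4 and ending at 11.
Route from 4: right to 5, 2× down (reaching 15), left to 14, up to 9, left to 8, down to 13, left to 12, 2× up (reaching 2), left to 1, 2× down (reaching 11) — 13 moves in all.
Check: all 14 open cells covered.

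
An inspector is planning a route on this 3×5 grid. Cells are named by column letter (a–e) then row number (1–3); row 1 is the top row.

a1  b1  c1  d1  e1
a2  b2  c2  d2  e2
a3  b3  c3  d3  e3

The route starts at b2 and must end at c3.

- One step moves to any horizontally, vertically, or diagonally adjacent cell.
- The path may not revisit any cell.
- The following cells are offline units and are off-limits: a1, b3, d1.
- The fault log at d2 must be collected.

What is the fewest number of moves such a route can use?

Any route passes through d2 somewhere between b2 and c3. Summing Chebyshev distances along the two legs (b2 → d2 → c3) gives a lower bound of 2 + 1 = 3 moves.
A route of 3 moves achieves this: b2 → c1 → d2 → c3.
Since 3 matches the lower bound, it is optimal.

3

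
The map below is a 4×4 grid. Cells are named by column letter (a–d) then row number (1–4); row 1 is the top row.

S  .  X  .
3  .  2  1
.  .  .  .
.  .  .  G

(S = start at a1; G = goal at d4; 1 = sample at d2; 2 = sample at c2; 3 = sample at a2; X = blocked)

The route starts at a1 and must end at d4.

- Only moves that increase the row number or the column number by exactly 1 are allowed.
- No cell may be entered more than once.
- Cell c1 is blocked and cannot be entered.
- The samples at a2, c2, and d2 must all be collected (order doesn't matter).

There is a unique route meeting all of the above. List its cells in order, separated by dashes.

a1 - a2 - b2 - c2 - d2 - d3 - d4

Moves only go right or down, so the column and row indices never decrease.
Route from a1: down 1 to a2, right 3 to d2, down 2 to d4 — 6 moves in all.
Check: all required cells visited.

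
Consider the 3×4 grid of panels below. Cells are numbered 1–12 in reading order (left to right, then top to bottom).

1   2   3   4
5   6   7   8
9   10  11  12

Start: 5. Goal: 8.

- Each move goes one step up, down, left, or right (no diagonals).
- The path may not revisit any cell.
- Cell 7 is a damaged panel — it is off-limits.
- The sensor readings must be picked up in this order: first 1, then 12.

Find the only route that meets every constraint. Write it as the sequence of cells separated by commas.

The waypoints must appear in the order 1, 12, with no cell reused.
Route from 5: up 1 to 1, right 1 to 2, down 2 to 10, right 2 to 12, up 1 to 8 — 7 moves in all.
Check: order respected (1 at step 1, 12 at step 6).

5, 1, 2, 6, 10, 11, 12, 8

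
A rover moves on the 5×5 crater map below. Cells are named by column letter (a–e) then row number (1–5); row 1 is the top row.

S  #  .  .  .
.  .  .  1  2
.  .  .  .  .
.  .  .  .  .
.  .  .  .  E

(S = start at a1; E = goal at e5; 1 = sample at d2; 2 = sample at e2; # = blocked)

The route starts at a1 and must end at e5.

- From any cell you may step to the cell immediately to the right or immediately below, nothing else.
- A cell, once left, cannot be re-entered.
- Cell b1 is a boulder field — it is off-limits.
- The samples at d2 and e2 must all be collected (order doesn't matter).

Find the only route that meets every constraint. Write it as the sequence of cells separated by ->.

a1 -> a2 -> b2 -> c2 -> d2 -> e2 -> e3 -> e4 -> e5

Moves only go right or down, so the column and row indices never decrease.
Route from a1: down 1 to a2, right 4 to e2, down 3 to e5 — 8 moves in all.
Check: all required cells visited.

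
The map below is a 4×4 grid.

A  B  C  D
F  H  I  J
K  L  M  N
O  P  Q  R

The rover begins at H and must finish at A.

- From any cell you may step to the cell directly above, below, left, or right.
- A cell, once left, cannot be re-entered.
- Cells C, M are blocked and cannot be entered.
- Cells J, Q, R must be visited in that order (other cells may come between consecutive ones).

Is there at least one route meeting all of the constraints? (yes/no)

no

Ignoring the required order, 2 revisit-free routes from H to A pass through all of J, Q, and R; the waypoint orders that occur are J → R → Q (2) — never J → Q → R.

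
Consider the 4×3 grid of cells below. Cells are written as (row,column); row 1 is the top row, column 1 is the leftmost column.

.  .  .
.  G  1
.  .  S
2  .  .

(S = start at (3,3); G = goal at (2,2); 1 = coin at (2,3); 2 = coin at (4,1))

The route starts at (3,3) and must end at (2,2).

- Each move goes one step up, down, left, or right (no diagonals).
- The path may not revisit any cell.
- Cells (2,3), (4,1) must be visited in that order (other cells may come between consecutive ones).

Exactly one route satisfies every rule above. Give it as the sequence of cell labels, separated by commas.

The waypoints must appear in the order (2,3), (4,1), with no cell reused.
Route from (3,3): up 2 to (1,3), left 2 to (1,1), down 3 to (4,1), right 1 to (4,2), up 2 to (2,2) — 10 moves in all.
Check: order respected (1 at step 1, 2 at step 7).

(3,3), (2,3), (1,3), (1,2), (1,1), (2,1), (3,1), (4,1), (4,2), (3,2), (2,2)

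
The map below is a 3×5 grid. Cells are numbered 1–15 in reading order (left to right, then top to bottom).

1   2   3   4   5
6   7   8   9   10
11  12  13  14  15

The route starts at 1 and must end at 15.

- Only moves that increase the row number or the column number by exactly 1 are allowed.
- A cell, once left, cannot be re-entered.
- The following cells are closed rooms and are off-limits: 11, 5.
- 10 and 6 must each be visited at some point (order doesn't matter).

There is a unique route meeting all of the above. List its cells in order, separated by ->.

Moves only go right or down, so the column and row indices never decrease.
Route from 1: down to 6, 4× right (reaching 10), down to 15 — 6 moves in all.
Check: all required cells visited.

1 -> 6 -> 7 -> 8 -> 9 -> 10 -> 15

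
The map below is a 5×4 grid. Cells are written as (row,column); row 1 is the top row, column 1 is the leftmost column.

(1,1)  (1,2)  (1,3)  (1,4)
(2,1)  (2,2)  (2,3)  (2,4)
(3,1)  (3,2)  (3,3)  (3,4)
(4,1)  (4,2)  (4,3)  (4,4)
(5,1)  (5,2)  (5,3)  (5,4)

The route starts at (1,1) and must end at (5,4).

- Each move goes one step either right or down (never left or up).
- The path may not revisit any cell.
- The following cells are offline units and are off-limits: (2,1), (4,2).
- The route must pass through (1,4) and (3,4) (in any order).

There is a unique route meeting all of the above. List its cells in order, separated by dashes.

Moves only go right or down, so the column and row indices never decrease.
Route from (1,1): 3× right (reaching (1,4)), 4× down (reaching (5,4)) — 7 moves in all.
Check: all required cells visited.

(1,1) - (1,2) - (1,3) - (1,4) - (2,4) - (3,4) - (4,4) - (5,4)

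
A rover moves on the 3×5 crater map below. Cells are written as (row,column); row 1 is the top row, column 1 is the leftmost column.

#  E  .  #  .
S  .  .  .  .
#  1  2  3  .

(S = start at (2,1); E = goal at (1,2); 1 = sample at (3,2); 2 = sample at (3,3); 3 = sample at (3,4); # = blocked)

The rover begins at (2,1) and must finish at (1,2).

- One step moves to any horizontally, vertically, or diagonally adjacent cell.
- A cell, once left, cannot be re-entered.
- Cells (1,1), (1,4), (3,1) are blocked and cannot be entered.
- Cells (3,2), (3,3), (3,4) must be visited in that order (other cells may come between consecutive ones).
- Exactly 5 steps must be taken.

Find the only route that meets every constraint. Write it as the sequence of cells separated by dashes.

(2,1) - (3,2) - (3,3) - (3,4) - (2,3) - (1,2)

The waypoints must appear in the order (3,2), (3,3), (3,4), with no cell reused.
Route from (2,1): down-right 1 to (3,2), right 2 to (3,4), up-left 2 to (1,2) — 5 moves in all.
Check: order respected (1 at step 1, 2 at step 2, 3 at step 3); 5 moves as required.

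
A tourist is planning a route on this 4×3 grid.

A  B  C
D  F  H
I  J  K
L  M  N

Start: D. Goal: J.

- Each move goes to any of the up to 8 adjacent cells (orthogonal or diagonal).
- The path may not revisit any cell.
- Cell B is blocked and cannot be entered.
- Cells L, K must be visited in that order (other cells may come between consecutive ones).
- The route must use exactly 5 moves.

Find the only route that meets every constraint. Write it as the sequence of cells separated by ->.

D -> I -> L -> M -> K -> J

The waypoints must appear in the order L, K, with no cell reused.
Route from D: 2× down (reaching L), right to M, up-right to K, left to J — 5 moves in all.
Check: order respected (L at step 2, K at step 4); 5 moves as required.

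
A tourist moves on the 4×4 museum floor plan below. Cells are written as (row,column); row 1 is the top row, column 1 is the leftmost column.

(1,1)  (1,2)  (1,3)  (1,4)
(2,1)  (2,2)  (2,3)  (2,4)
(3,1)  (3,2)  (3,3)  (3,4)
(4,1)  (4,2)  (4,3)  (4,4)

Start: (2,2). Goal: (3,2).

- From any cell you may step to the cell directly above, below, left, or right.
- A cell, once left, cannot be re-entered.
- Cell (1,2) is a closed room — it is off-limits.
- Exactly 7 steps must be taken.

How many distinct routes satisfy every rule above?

7

Need simple routes of exactly 7 moves from (2,2) to (3,2) (Manhattan distance 1, so 3 moves are spent on a detour and 3 undoing it).
Enumerating: (2,2) (2,1) (3,1) (4,1) (4,2) (4,3) (3,3) (3,2) | (2,2) (2,3) (1,3) (1,4) (2,4) (3,4) (3,3) (3,2) | (2,2) (2,3) (3,3) (4,3) (4,2) (4,1) (3,1) (3,2) | (2,2) (2,3) (3,3) (3,4) (4,4) (4,3) (4,2) (3,2) | (2,2) (2,3) (2,4) (3,4) (4,4) (4,3) (3,3) (3,2) | (2,2) (2,3) (2,4) (3,4) (4,4) (4,3) (4,2) (3,2) | (2,2) (2,3) (2,4) (3,4) (3,3) (4,3) (4,2) (3,2).
That gives 7 routes.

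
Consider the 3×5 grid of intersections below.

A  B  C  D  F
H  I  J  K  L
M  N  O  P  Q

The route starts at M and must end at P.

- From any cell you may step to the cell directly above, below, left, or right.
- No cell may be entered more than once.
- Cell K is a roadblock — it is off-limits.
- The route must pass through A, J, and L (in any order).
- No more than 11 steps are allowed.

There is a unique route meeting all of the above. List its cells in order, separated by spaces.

M H A B I J C D F L Q P

The budget equals the shortest possible length, so every move has to be on a shortest route through the required cells.
Route from M: 2× up (reaching A), right to B, down to I, right to J, up to C, 2× right (reaching F), 2× down (reaching Q), left to P — 11 moves in all.
Check: all required cells visited; 11 ≤ 11 moves.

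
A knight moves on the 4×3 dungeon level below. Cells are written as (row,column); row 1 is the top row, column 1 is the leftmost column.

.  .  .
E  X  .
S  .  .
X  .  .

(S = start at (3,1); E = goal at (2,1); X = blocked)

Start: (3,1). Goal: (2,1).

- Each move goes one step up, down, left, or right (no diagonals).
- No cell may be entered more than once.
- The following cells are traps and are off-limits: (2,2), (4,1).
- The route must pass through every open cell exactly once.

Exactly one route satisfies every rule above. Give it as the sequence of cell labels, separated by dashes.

(3,1) - (3,2) - (4,2) - (4,3) - (3,3) - (2,3) - (1,3) - (1,2) - (1,1) - (2,1)

Need to visit all 10 open cells exactly once, starting at (3,1) and ending at (2,1).
Route from (3,1): right 1 to (3,2), down 1 to (4,2), right 1 to (4,3), up 3 to (1,3), left 2 to (1,1), down 1 to (2,1) — 9 moves in all.
Check: all 10 open cells covered.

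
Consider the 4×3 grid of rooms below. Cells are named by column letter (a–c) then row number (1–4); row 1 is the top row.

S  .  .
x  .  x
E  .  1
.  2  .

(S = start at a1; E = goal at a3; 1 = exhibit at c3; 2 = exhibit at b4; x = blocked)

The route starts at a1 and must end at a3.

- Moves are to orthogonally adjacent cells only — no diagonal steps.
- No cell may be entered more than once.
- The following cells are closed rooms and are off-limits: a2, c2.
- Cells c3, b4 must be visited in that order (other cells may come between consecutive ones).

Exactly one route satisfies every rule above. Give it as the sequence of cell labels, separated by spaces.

a1 b1 b2 b3 c3 c4 b4 a4 a3

The waypoints must appear in the order c3, b4, with no cell reused.
Route from a1: right to b1, 2× down (reaching b3), right to c3, down to c4, 2× left (reaching a4), up to a3 — 8 moves in all.
Check: order respected (1 at step 4, 2 at step 6).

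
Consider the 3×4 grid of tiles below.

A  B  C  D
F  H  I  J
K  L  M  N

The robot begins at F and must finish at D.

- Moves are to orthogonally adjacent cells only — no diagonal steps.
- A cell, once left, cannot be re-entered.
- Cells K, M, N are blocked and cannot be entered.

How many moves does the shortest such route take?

4

The Manhattan distance from F to D is |2−1| + |1−4| = 4, so at least 4 moves are needed.
A route of 4 moves achieves this: F → A → B → C → D.
Since 4 matches the lower bound, it is optimal.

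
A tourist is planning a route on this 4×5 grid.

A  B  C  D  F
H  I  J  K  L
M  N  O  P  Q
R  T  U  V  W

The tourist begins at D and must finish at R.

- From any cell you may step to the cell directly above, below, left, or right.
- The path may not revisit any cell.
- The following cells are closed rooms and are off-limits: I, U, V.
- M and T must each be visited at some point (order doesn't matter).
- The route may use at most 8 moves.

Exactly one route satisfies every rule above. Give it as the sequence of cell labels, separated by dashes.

D - C - B - A - H - M - N - T - R

The budget equals the shortest possible length, so every move has to be on a shortest route through the required cells.
Route from D: left 3 to A, down 2 to M, right 1 to N, down 1 to T, left 1 to R — 8 moves in all.
Check: all required cells visited; 8 ≤ 8 moves.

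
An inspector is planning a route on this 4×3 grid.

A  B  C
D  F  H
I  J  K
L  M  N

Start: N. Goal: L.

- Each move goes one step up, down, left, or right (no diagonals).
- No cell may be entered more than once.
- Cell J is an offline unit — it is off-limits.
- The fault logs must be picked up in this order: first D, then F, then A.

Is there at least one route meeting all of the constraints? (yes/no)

Ignoring the required order, 1 revisit-free route from N to L passes through all of D, F, and A; the waypoint orders that occur are F → A → D (1) — never D → F → A.

no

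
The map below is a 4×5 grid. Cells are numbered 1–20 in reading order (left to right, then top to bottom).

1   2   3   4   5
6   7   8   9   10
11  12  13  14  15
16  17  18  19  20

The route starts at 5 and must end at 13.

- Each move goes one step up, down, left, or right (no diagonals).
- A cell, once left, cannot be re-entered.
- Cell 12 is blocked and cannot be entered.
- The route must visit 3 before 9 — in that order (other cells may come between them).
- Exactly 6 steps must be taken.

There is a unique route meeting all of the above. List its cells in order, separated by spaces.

5 4 3 8 9 14 13

The waypoints must appear in the order 3, 9, with no cell reused.
Route from 5: left 2 to 3, down 1 to 8, right 1 to 9, down 1 to 14, left 1 to 13 — 6 moves in all.
Check: order respected (3 at step 2, 9 at step 4); 6 moves as required.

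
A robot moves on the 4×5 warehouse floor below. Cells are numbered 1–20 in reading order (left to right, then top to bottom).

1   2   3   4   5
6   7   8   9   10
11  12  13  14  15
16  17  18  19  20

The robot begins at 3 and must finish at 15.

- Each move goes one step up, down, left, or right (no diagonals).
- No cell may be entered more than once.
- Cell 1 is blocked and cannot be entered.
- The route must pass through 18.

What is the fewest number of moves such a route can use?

6

Any route passes through 18 somewhere between 3 and 15. Summing Manhattan distances along the two legs (3 → 18 → 15) gives a lower bound of 3 + 3 = 6 moves.
A route of 6 moves achieves this: 3 → 8 → 13 → 18 → 19 → 14 → 15.
Since 6 matches the lower bound, it is optimal.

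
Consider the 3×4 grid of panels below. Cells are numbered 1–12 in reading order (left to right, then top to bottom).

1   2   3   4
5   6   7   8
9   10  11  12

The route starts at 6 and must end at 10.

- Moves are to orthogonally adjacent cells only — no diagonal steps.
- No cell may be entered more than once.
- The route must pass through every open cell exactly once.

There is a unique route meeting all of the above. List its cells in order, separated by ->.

Need to visit all 12 open cells exactly once, starting at 6 and ending at 10.
Cell 1 has only two open neighbours (5 and 2), so the path must pass straight through it: one of those is the cell it's entered from and the other is where it exits.
Route from 6: right 1 to 7, down 1 to 11, right 1 to 12, up 2 to 4, left 3 to 1, down 2 to 9, right 1 to 10 — 11 moves in all.
Check: all 12 open cells covered.

6 -> 7 -> 11 -> 12 -> 8 -> 4 -> 3 -> 2 -> 1 -> 5 -> 9 -> 10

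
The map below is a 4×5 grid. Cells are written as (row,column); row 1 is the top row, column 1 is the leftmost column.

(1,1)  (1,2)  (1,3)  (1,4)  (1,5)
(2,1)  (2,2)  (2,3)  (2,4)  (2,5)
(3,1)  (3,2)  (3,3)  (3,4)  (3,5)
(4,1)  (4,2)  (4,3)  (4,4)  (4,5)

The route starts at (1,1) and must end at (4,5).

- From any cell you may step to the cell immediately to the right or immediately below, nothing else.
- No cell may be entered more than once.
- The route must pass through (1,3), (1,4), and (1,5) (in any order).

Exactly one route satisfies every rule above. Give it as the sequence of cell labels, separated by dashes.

Moves only go right or down, so the column and row indices never decrease.
Route from (1,1): 4× right (reaching (1,5)), 3× down (reaching (4,5)) — 7 moves in all.
Check: all required cells visited.

(1,1) - (1,2) - (1,3) - (1,4) - (1,5) - (2,5) - (3,5) - (4,5)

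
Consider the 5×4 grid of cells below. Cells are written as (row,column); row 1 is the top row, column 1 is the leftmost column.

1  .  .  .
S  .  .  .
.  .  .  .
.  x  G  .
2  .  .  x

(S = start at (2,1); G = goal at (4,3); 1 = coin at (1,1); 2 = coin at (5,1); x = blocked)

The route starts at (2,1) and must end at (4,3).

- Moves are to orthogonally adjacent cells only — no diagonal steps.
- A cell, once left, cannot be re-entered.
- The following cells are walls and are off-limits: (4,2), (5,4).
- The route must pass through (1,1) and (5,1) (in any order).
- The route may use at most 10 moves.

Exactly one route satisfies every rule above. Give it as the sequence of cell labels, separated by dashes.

(2,1) - (1,1) - (1,2) - (2,2) - (3,2) - (3,1) - (4,1) - (5,1) - (5,2) - (5,3) - (4,3)

Any route must reach (1,1) and (5,1) and still end at (4,3) within 10 moves, so the order of the required stops is forced.
Route from (2,1): up to (1,1), right to (1,2), 2× down (reaching (3,2)), left to (3,1), 2× down (reaching (5,1)), 2× right (reaching (5,3)), up to (4,3) — 10 moves in all.
Check: all required cells visited; 10 ≤ 10 moves.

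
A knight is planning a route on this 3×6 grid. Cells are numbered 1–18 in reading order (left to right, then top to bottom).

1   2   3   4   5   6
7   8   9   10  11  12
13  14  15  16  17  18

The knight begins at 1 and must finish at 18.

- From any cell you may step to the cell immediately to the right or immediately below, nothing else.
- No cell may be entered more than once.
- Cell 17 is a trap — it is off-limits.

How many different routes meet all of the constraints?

A right/down-only route from 1 to 18 makes exactly 2 down-moves and 5 right-moves in some order.
With no other constraints that would be C(7,2) = 21 routes.
Subtract routes through each blocked cell (inclusion–exclusion for overlaps): − through 17: 15 → 6.
That gives 6 routes.

6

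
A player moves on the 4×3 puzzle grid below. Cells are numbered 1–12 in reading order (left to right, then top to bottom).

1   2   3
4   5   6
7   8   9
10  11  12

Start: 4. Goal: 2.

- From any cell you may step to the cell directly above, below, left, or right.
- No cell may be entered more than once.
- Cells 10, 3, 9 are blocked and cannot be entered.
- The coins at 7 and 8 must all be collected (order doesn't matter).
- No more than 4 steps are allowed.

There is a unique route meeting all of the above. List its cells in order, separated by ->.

4 -> 7 -> 8 -> 5 -> 2

Any route must reach 7 and 8 and still end at 2 within 4 moves, so the order of the required stops is forced.
Route from 4: down to 7, right to 8, 2× up (reaching 2) — 4 moves in all.
Check: all required cells visited; 4 ≤ 4 moves.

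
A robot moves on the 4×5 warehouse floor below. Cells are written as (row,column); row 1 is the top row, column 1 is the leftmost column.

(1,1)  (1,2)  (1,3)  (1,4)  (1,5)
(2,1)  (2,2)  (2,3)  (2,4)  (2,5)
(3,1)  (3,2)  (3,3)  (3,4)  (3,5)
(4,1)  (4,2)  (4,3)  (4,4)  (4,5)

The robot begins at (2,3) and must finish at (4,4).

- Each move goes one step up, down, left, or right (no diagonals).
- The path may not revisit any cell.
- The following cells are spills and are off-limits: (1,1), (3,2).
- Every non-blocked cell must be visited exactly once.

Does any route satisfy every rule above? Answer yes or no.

yes

One route that works: (2,3) → (1,3) → (1,2) → (2,2) → (2,1) → (3,1) → (4,1) → (4,2) → (4,3) → (3,3) → (3,4) → (2,4) → (1,4) → (1,5) → (2,5) → (3,5) → (4,5) → (4,4).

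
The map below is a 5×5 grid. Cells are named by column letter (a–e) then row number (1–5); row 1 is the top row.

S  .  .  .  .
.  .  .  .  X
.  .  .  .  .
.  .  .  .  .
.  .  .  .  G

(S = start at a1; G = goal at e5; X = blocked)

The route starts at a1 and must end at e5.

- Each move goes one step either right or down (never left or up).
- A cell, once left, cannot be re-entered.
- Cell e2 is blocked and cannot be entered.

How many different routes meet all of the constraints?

65

A right/down-only route from a1 to e5 makes exactly 4 down-moves and 4 right-moves in some order.
With no other constraints that would be C(8,4) = 70 routes.
Subtract routes through each blocked cell (inclusion–exclusion for overlaps): − through e2: 5 → 65.
That gives 65 routes.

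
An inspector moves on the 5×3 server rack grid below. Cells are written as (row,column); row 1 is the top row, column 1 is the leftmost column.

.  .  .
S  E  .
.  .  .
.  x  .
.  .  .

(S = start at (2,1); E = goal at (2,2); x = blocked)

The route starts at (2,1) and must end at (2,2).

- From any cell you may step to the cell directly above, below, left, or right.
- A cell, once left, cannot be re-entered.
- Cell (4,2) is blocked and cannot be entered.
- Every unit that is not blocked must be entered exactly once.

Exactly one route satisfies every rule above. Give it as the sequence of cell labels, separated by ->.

(2,1) -> (1,1) -> (1,2) -> (1,3) -> (2,3) -> (3,3) -> (4,3) -> (5,3) -> (5,2) -> (5,1) -> (4,1) -> (3,1) -> (3,2) -> (2,2)

Need to visit all 14 open cells exactly once, starting at (2,1) and ending at (2,2).
Cell (1,1) has only two open neighbours ((2,1) and (1,2)), so the path must pass straight through it: one of those is the cell it's entered from and the other is where it exits.
Route from (2,1): up to (1,1), 2× right (reaching (1,3)), 4× down (reaching (5,3)), 2× left (reaching (5,1)), 2× up (reaching (3,1)), right to (3,2), up to (2,2) — 13 moves in all.
Check: all 14 open cells covered.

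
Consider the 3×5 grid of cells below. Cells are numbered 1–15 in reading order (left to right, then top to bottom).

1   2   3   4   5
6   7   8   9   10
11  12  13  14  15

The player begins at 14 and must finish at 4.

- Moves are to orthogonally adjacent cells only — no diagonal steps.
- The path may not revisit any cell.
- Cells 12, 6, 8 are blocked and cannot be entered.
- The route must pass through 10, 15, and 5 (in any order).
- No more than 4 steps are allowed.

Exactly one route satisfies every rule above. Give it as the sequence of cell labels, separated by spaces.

14 15 10 5 4

The 4-move cap with required stops at 10, 15, 5 leaves no slack for detours.
Route from 14: right to 15, 2× up (reaching 5), left to 4 — 4 moves in all.
Check: all required cells visited; 4 ≤ 4 moves.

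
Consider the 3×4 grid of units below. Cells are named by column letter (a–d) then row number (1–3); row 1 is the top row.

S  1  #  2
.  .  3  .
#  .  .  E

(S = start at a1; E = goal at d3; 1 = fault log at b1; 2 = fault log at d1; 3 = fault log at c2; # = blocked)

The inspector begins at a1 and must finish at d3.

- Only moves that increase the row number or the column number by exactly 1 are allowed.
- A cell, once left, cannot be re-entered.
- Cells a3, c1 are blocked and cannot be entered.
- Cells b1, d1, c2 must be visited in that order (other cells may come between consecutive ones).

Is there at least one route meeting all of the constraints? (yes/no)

c2 lies to the left of d1, so going from d1 to c2 would need a leftward move — but moves only go right/down, so d1 cannot be visited before c2.

no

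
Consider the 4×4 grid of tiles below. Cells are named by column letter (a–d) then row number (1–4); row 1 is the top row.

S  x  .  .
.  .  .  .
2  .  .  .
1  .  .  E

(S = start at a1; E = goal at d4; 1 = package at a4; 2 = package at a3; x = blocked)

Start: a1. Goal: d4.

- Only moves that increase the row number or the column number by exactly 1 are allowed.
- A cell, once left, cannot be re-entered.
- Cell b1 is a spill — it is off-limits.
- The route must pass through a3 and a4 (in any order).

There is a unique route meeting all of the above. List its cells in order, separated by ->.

Moves only go right or down, so the column and row indices never decrease.
Route from a1: down 3 to a4, right 3 to d4 — 6 moves in all.
Check: all required cells visited.

a1 -> a2 -> a3 -> a4 -> b4 -> c4 -> d4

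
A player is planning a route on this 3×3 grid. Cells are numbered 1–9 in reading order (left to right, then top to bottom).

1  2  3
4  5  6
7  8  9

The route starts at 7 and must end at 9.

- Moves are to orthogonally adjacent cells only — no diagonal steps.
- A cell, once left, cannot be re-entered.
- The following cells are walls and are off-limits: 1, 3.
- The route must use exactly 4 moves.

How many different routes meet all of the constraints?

3

Need simple routes of exactly 4 moves from 7 to 9 (Manhattan distance 2, so 1 moves are spent on a detour and 1 undoing it).
Enumerating: 7 4 5 8 9 | 7 4 5 6 9 | 7 8 5 6 9.
That gives 3 routes.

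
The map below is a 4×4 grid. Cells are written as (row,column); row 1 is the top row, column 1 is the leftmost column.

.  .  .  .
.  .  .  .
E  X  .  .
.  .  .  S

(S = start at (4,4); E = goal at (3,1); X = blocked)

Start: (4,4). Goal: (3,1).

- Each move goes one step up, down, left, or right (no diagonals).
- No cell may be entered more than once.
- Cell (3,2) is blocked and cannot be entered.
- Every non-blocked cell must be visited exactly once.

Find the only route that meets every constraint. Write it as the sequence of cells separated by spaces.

(4,4) (3,4) (2,4) (1,4) (1,3) (1,2) (1,1) (2,1) (2,2) (2,3) (3,3) (4,3) (4,2) (4,1) (3,1)

Need to visit all 15 open cells exactly once, starting at (4,4) and ending at (3,1).
Cell (4,2) has only two open neighbours ((4,1) and (4,3)), so the path must pass straight through it: one of those is the cell it's entered from and the other is where it exits.
Route from (4,4): up 3 to (1,4), left 3 to (1,1), down 1 to (2,1), right 2 to (2,3), down 2 to (4,3), left 2 to (4,1), up 1 to (3,1) — 14 moves in all.
Check: all 15 open cells covered.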